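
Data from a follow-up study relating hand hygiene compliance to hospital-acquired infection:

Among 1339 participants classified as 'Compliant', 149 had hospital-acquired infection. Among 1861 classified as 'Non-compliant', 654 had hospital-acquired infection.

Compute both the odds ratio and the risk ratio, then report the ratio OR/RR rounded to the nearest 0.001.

0.730

From the description: a = 149, b = 1190, c = 654, d = 1207.
OR = (149·1207)/(1190·654) = 179843/778260 = 0.23108
Risk in exposed = 149/1339 = 0.11128; risk in unexposed = 654/1861 = 0.35142; RR = 0.31665
OR/RR = 0.23108 / 0.31665 = 0.72978
The outcome is not rare, so the OR lies further from 1 than the RR.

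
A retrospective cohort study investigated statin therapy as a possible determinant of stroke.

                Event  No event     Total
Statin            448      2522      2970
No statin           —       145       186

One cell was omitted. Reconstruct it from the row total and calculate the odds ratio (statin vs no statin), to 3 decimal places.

The missing cell is in the unexposed row: 186 − 145 = 41.
So a = 448, b = 2522, c = 41, d = 145.
OR = (a·d)/(b·c) = (448 × 145) / (2522 × 41) = 64960 / 103402 = 0.62823

0.628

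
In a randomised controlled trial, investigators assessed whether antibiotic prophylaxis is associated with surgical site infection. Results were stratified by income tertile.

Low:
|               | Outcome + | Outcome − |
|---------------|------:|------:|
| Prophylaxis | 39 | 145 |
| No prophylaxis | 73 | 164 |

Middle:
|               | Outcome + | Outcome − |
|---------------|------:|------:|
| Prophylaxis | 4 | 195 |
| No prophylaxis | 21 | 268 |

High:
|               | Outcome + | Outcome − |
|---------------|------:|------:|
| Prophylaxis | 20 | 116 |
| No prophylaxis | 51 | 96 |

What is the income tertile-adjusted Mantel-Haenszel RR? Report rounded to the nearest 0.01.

0.53

RR_MH = Σ(aᵢ·n₀ᵢ/nᵢ) / Σ(cᵢ·n₁ᵢ/nᵢ), with n₁ᵢ = aᵢ+bᵢ (exposed), n₀ᵢ = cᵢ+dᵢ (unexposed), nᵢ = n₁ᵢ+n₀ᵢ.
Stratum 1 (Low): n₁ = 184, n₀ = 237, n = 421; a·n₀/n = 39·237/421 = 21.9549; c·n₁/n = 73·184/421 = 31.9050
Stratum 2 (Middle): n₁ = 199, n₀ = 289, n = 488; a·n₀/n = 4·289/488 = 2.3689; c·n₁/n = 21·199/488 = 8.5635
Stratum 3 (High): n₁ = 136, n₀ = 147, n = 283; a·n₀/n = 20·147/283 = 10.3887; c·n₁/n = 51·136/283 = 24.5088
RR_MH = (21.9549 + 2.3689 + 10.3887) / (31.9050 + 8.5635 + 24.5088) = 34.7124 / 64.9773 = 0.53422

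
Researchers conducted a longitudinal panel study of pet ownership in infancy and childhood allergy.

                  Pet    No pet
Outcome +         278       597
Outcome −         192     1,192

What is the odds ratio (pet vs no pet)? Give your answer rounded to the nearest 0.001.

Reading the table with exposure as columns: a = 278 (Pet, case), b = 192 (Pet, non-case), c = 597 (No pet, case), d = 1192.
OR = (a·d)/(b·c) = (278 × 1192) / (192 × 597) = 331376 / 114624 = 2.89098
The odds of childhood allergy are about 2.89 times as high in the pet group.

2.891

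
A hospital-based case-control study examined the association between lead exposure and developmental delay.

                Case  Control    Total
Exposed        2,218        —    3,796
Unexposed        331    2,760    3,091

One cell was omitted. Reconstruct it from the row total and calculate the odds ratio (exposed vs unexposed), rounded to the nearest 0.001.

The missing cell is in the exposed row: 3796 − 2218 = 1578.
So a = 2218, b = 1578, c = 331, d = 2760.
OR = (a·d)/(b·c) = (2218 × 2760) / (1578 × 331) = 6121680 / 522318 = 11.72022

11.720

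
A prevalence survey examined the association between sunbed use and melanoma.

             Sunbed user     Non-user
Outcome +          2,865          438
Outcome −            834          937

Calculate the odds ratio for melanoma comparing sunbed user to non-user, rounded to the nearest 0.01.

Reading the table with exposure as columns: a = 2865 (Sunbed user, case), b = 834 (Sunbed user, non-case), c = 438 (Non-user, case), d = 937.
OR = (a·d)/(b·c) = (2865 × 937) / (834 × 438) = 2684505 / 365292 = 7.34893
The odds of melanoma are about 7.35 times as high in the sunbed user group.

7.35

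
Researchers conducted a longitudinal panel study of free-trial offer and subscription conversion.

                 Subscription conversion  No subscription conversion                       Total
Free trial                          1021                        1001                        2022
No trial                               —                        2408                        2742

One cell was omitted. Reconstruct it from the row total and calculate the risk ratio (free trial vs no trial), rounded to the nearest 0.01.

4.15

The missing cell is in the unexposed row: 2742 − 2408 = 334.
So a = 1021, b = 1001, c = 334, d = 2408.
RR = [a/(a+b)] / [c/(c+d)] = (1021/2022) / (334/2742) = 0.50495/0.12181 = 4.14539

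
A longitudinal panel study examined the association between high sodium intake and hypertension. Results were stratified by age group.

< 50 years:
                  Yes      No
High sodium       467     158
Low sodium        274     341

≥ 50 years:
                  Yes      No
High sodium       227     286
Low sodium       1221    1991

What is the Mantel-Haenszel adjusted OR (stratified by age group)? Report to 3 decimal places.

1.941

OR_MH = Σ(aᵢdᵢ/nᵢ) / Σ(bᵢcᵢ/nᵢ), where nᵢ is the stratum total.
Stratum 1 (< 50 years): n = 1240; a·d/n = 467·341/1240 = 128.4250; b·c/n = 158·274/1240 = 34.9129
Stratum 2 (≥ 50 years): n = 3725; a·d/n = 227·1991/3725 = 121.3307; b·c/n = 286·1221/3725 = 93.7466
OR_MH = (128.4250 + 121.3307) / (34.9129 + 93.7466) = 249.7557 / 128.6595 = 1.94122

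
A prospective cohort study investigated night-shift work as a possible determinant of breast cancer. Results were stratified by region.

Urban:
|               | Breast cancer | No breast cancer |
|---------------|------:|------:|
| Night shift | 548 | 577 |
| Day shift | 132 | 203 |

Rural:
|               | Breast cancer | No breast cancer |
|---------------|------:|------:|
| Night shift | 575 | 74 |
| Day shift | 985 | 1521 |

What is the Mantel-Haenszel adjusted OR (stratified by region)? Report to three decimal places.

OR_MH = Σ(aᵢdᵢ/nᵢ) / Σ(bᵢcᵢ/nᵢ), where nᵢ is the stratum total.
Stratum 1 (Urban): n = 1460; a·d/n = 548·203/1460 = 76.1945; b·c/n = 577·132/1460 = 52.1671
Stratum 2 (Rural): n = 3155; a·d/n = 575·1521/3155 = 277.2029; b·c/n = 74·985/3155 = 23.1030
OR_MH = (76.1945 + 277.2029) / (52.1671 + 23.1030) = 353.3974 / 75.2701 = 4.69505

4.695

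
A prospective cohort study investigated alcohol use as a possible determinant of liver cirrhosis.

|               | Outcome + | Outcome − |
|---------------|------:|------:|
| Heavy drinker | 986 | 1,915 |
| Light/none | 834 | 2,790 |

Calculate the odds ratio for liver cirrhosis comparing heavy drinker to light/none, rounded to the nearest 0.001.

1.722

Cells: a = 986, b = 1915, c = 834, d = 2790.
OR = (a·d)/(b·c) = (986 × 2790) / (1915 × 834) = 2750940 / 1597110 = 1.72245
The odds of liver cirrhosis are about 1.72 times as high in the heavy drinker group.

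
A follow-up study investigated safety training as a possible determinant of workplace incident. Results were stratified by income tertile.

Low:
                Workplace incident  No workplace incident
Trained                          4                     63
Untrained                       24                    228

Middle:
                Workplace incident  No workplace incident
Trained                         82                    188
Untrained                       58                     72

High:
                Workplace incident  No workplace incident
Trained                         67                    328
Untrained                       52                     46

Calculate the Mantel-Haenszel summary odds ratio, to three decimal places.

OR_MH = Σ(aᵢdᵢ/nᵢ) / Σ(bᵢcᵢ/nᵢ), where nᵢ is the stratum total.
Stratum 1 (Low): n = 319; a·d/n = 4·228/319 = 2.8589; b·c/n = 63·24/319 = 4.7398
Stratum 2 (Middle): n = 400; a·d/n = 82·72/400 = 14.7600; b·c/n = 188·58/400 = 27.2600
Stratum 3 (High): n = 493; a·d/n = 67·46/493 = 6.2515; b·c/n = 328·52/493 = 34.5963
OR_MH = (2.8589 + 14.7600 + 6.2515) / (4.7398 + 27.2600 + 34.5963) = 23.8705 / 66.5962 = 0.35844

0.358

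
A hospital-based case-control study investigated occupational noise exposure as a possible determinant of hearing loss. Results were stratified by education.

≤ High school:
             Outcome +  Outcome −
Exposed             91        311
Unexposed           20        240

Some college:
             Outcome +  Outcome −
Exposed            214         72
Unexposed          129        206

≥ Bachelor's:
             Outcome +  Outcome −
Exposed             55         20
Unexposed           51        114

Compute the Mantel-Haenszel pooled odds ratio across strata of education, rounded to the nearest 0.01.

OR_MH = Σ(aᵢdᵢ/nᵢ) / Σ(bᵢcᵢ/nᵢ), where nᵢ is the stratum total.
Stratum 1 (≤ High school): n = 662; a·d/n = 91·240/662 = 32.9909; b·c/n = 311·20/662 = 9.3958
Stratum 2 (Some college): n = 621; a·d/n = 214·206/621 = 70.9887; b·c/n = 72·129/621 = 14.9565
Stratum 3 (≥ Bachelor's): n = 240; a·d/n = 55·114/240 = 26.1250; b·c/n = 20·51/240 = 4.2500
OR_MH = (32.9909 + 70.9887 + 26.1250) / (9.3958 + 14.9565 + 4.2500) = 130.1047 / 28.6023 = 4.54875

4.55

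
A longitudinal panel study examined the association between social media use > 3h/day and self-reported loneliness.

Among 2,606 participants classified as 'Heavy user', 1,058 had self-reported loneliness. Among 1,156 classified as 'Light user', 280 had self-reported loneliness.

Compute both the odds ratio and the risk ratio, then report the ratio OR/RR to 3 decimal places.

From the description: a = 1058, b = 1548, c = 280, d = 876.
OR = (1058·876)/(1548·280) = 926808/433440 = 2.13826
Risk in exposed = 1058/2606 = 0.40599; risk in unexposed = 280/1156 = 0.24221; RR = 1.67614
OR/RR = 2.13826 / 1.67614 = 1.27570
The outcome is not rare, so the OR lies further from 1 than the RR.

1.276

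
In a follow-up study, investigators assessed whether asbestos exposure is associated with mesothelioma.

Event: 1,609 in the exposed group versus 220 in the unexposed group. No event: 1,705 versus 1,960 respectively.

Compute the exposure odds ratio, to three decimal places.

8.407

From the description: a = 1609, b = 1705, c = 220, d = 1960.
OR = (a·d)/(b·c) = (1609 × 1960) / (1705 × 220) = 3153640 / 375100 = 8.40746
The odds of mesothelioma are about 8.41 times as high in the exposed group.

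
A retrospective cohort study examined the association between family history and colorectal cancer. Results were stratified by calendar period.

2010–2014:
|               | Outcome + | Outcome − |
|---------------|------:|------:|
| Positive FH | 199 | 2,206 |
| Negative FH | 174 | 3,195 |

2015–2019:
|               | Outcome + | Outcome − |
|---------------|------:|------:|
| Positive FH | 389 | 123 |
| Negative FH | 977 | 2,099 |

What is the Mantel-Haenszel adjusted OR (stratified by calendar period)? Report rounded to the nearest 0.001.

3.378

OR_MH = Σ(aᵢdᵢ/nᵢ) / Σ(bᵢcᵢ/nᵢ), where nᵢ is the stratum total.
Stratum 1 (2010–2014): n = 5774; a·d/n = 199·3195/5774 = 110.1152; b·c/n = 2206·174/5774 = 66.4780
Stratum 2 (2015–2019): n = 3588; a·d/n = 389·2099/3588 = 227.5672; b·c/n = 123·977/3588 = 33.4925
OR_MH = (110.1152 + 227.5672) / (66.4780 + 33.4925) = 337.6823 / 99.9705 = 3.37782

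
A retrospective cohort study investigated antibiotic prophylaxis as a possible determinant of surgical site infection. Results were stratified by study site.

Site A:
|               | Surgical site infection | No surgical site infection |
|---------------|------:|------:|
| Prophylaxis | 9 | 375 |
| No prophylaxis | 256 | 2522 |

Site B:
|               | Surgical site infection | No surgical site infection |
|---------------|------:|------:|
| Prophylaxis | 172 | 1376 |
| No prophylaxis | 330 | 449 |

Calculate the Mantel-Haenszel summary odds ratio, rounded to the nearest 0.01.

0.18

OR_MH = Σ(aᵢdᵢ/nᵢ) / Σ(bᵢcᵢ/nᵢ), where nᵢ is the stratum total.
Stratum 1 (Site A): n = 3162; a·d/n = 9·2522/3162 = 7.1784; b·c/n = 375·256/3162 = 30.3605
Stratum 2 (Site B): n = 2327; a·d/n = 172·449/2327 = 33.1878; b·c/n = 1376·330/2327 = 195.1354
OR_MH = (7.1784 + 33.1878) / (30.3605 + 195.1354) = 40.3662 / 225.4959 = 0.17901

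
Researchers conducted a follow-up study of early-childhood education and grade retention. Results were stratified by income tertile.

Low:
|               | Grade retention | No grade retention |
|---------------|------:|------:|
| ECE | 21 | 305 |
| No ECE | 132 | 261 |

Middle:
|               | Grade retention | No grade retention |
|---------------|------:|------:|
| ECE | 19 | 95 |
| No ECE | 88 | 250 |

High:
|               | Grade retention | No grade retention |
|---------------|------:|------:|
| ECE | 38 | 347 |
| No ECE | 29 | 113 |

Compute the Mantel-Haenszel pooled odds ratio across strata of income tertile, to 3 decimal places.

0.281

OR_MH = Σ(aᵢdᵢ/nᵢ) / Σ(bᵢcᵢ/nᵢ), where nᵢ is the stratum total.
Stratum 1 (Low): n = 719; a·d/n = 21·261/719 = 7.6231; b·c/n = 305·132/719 = 55.9944
Stratum 2 (Middle): n = 452; a·d/n = 19·250/452 = 10.5088; b·c/n = 95·88/452 = 18.4956
Stratum 3 (High): n = 527; a·d/n = 38·113/527 = 8.1480; b·c/n = 347·29/527 = 19.0949
OR_MH = (7.6231 + 10.5088 + 8.1480) / (55.9944 + 18.4956 + 19.0949) = 26.2799 / 93.5849 = 0.28081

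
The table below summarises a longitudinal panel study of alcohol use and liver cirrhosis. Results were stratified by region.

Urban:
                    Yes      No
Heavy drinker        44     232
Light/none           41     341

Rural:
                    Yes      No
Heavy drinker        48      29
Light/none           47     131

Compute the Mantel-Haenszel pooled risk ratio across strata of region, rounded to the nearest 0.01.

1.88

RR_MH = Σ(aᵢ·n₀ᵢ/nᵢ) / Σ(cᵢ·n₁ᵢ/nᵢ), with n₁ᵢ = aᵢ+bᵢ (exposed), n₀ᵢ = cᵢ+dᵢ (unexposed), nᵢ = n₁ᵢ+n₀ᵢ.
Stratum 1 (Urban): n₁ = 276, n₀ = 382, n = 658; a·n₀/n = 44·382/658 = 25.5441; c·n₁/n = 41·276/658 = 17.1976
Stratum 2 (Rural): n₁ = 77, n₀ = 178, n = 255; a·n₀/n = 48·178/255 = 33.5059; c·n₁/n = 47·77/255 = 14.1922
RR_MH = (25.5441 + 33.5059) / (17.1976 + 14.1922) = 59.0500 / 31.3897 = 1.88119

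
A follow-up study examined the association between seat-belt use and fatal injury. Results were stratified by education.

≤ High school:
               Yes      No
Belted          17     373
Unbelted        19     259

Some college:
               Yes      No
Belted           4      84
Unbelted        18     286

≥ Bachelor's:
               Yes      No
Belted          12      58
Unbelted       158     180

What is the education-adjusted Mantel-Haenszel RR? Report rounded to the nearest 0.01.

RR_MH = Σ(aᵢ·n₀ᵢ/nᵢ) / Σ(cᵢ·n₁ᵢ/nᵢ), with n₁ᵢ = aᵢ+bᵢ (exposed), n₀ᵢ = cᵢ+dᵢ (unexposed), nᵢ = n₁ᵢ+n₀ᵢ.
Stratum 1 (≤ High school): n₁ = 390, n₀ = 278, n = 668; a·n₀/n = 17·278/668 = 7.0749; c·n₁/n = 19·390/668 = 11.0928
Stratum 2 (Some college): n₁ = 88, n₀ = 304, n = 392; a·n₀/n = 4·304/392 = 3.1020; c·n₁/n = 18·88/392 = 4.0408
Stratum 3 (≥ Bachelor's): n₁ = 70, n₀ = 338, n = 408; a·n₀/n = 12·338/408 = 9.9412; c·n₁/n = 158·70/408 = 27.1078
RR_MH = (7.0749 + 3.1020 + 9.9412) / (11.0928 + 4.0408 + 27.1078) = 20.1181 / 42.2415 = 0.47626

0.48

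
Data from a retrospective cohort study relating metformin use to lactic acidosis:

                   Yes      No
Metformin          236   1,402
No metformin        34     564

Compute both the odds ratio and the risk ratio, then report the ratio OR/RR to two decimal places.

Cells: a = 236, b = 1402, c = 34, d = 564.
OR = (236·564)/(1402·34) = 133104/47668 = 2.79231
Risk in exposed = 236/1638 = 0.14408; risk in unexposed = 34/598 = 0.05686; RR = 2.53408
OR/RR = 2.79231 / 2.53408 = 1.10190
The outcome is not rare, so the OR lies further from 1 than the RR.

1.10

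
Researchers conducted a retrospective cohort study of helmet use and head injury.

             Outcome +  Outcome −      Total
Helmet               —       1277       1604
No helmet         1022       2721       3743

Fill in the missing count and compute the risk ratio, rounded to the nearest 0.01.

0.75

The missing cell is in the exposed row: 1604 − 1277 = 327.
So a = 327, b = 1277, c = 1022, d = 2721.
RR = [a/(a+b)] / [c/(c+d)] = (327/1604) / (1022/3743) = 0.20387/0.27304 = 0.74664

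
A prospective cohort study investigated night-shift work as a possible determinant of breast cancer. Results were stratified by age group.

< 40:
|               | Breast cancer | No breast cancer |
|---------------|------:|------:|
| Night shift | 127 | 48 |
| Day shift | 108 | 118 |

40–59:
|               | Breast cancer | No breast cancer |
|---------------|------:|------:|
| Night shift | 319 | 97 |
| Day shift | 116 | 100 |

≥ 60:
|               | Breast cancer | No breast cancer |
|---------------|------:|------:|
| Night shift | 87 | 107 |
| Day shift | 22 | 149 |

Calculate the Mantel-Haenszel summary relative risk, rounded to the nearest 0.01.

RR_MH = Σ(aᵢ·n₀ᵢ/nᵢ) / Σ(cᵢ·n₁ᵢ/nᵢ), with n₁ᵢ = aᵢ+bᵢ (exposed), n₀ᵢ = cᵢ+dᵢ (unexposed), nᵢ = n₁ᵢ+n₀ᵢ.
Stratum 1 (< 40): n₁ = 175, n₀ = 226, n = 401; a·n₀/n = 127·226/401 = 71.5761; c·n₁/n = 108·175/401 = 47.1322
Stratum 2 (40–59): n₁ = 416, n₀ = 216, n = 632; a·n₀/n = 319·216/632 = 109.0253; c·n₁/n = 116·416/632 = 76.3544
Stratum 3 (≥ 60): n₁ = 194, n₀ = 171, n = 365; a·n₀/n = 87·171/365 = 40.7589; c·n₁/n = 22·194/365 = 11.6932
RR_MH = (71.5761 + 109.0253 + 40.7589) / (47.1322 + 76.3544 + 11.6932) = 221.3603 / 135.1798 = 1.63753

1.64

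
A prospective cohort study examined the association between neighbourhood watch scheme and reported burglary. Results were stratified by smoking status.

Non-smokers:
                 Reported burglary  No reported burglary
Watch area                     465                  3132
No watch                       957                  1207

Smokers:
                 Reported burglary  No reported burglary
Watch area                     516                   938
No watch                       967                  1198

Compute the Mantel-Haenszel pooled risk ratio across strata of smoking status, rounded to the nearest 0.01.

RR_MH = Σ(aᵢ·n₀ᵢ/nᵢ) / Σ(cᵢ·n₁ᵢ/nᵢ), with n₁ᵢ = aᵢ+bᵢ (exposed), n₀ᵢ = cᵢ+dᵢ (unexposed), nᵢ = n₁ᵢ+n₀ᵢ.
Stratum 1 (Non-smokers): n₁ = 3597, n₀ = 2164, n = 5761; a·n₀/n = 465·2164/5761 = 174.6676; c·n₁/n = 957·3597/5761 = 597.5228
Stratum 2 (Smokers): n₁ = 1454, n₀ = 2165, n = 3619; a·n₀/n = 516·2165/3619 = 308.6875; c·n₁/n = 967·1454/3619 = 388.5101
RR_MH = (174.6676 + 308.6875) / (597.5228 + 388.5101) = 483.3551 / 986.0329 = 0.49020

0.49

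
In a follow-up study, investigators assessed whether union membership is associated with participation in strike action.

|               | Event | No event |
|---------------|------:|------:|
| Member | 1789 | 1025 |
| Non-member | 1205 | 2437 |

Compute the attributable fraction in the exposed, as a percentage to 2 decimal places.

Cells: a = 1789, b = 1025, c = 1205, d = 2437.
Risk in exposed = 1789/2814 = 0.63575; risk in unexposed = 1205/3642 = 0.33086.
RR = 0.63575/0.33086 = 1.92149
AR% = (RR − 1)/RR × 100 = (1.92149 − 1)/1.92149 × 100 = 47.9572%

47.96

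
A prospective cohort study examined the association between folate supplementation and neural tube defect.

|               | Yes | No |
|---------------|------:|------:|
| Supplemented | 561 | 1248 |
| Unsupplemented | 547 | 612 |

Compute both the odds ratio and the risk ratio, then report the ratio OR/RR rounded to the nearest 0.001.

0.765

Cells: a = 561, b = 1248, c = 547, d = 612.
OR = (561·612)/(1248·547) = 343332/682656 = 0.50294
Risk in exposed = 561/1809 = 0.31012; risk in unexposed = 547/1159 = 0.47196; RR = 0.65708
OR/RR = 0.50294 / 0.65708 = 0.76541
The outcome is not rare, so the OR lies further from 1 than the RR.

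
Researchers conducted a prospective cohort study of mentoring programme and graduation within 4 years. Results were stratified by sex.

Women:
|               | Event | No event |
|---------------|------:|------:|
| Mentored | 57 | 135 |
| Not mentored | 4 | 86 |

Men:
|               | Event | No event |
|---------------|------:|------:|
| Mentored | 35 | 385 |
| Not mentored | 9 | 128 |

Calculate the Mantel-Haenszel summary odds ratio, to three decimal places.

OR_MH = Σ(aᵢdᵢ/nᵢ) / Σ(bᵢcᵢ/nᵢ), where nᵢ is the stratum total.
Stratum 1 (Women): n = 282; a·d/n = 57·86/282 = 17.3830; b·c/n = 135·4/282 = 1.9149
Stratum 2 (Men): n = 557; a·d/n = 35·128/557 = 8.0431; b·c/n = 385·9/557 = 6.2208
OR_MH = (17.3830 + 8.0431) / (1.9149 + 6.2208) = 25.4261 / 8.1357 = 3.12524

3.125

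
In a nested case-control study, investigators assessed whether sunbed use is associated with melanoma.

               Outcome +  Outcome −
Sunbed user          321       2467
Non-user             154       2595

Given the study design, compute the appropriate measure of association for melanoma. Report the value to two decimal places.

Cells: a = 321, b = 2467, c = 154, d = 2595.
This is a nested case-control study: participants were sampled on outcome status, so risks in the source population cannot be estimated directly — relative risk is not valid here. The odds ratio is the appropriate measure.
OR = (a·d)/(b·c) = (321 × 2595) / (2467 × 154) = 832995 / 379918 = 2.19257

2.19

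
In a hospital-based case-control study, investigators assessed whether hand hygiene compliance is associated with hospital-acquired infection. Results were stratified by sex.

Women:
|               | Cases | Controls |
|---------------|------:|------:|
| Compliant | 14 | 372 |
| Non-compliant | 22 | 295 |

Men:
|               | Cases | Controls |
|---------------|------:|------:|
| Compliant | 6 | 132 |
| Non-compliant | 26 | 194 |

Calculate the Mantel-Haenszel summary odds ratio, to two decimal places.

OR_MH = Σ(aᵢdᵢ/nᵢ) / Σ(bᵢcᵢ/nᵢ), where nᵢ is the stratum total.
Stratum 1 (Women): n = 703; a·d/n = 14·295/703 = 5.8748; b·c/n = 372·22/703 = 11.6415
Stratum 2 (Men): n = 358; a·d/n = 6·194/358 = 3.2514; b·c/n = 132·26/358 = 9.5866
OR_MH = (5.8748 + 3.2514) / (11.6415 + 9.5866) = 9.1262 / 21.2281 = 0.42991

0.43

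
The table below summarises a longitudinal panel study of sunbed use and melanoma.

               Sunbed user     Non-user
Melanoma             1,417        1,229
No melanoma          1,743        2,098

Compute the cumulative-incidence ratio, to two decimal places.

Reading the table with exposure as columns: a = 1417 (Sunbed user, case), b = 1743 (Sunbed user, non-case), c = 1229 (Non-user, case), d = 2098.
Risk in exposed = 1417/3160 = 0.44842; risk in unexposed = 1229/3327 = 0.36940.
RR = 0.44842 / 0.36940 = 1.21390
The risk among the exposed is 1.21 times that among the unexposed.

1.21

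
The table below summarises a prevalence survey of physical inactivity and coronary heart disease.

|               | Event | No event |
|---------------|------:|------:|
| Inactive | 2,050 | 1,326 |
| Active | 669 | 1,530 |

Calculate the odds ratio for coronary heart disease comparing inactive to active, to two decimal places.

Cells: a = 2050, b = 1326, c = 669, d = 1530.
OR = (a·d)/(b·c) = (2050 × 1530) / (1326 × 669) = 3136500 / 887094 = 3.53570
The odds of coronary heart disease are about 3.54 times as high in the inactive group.

3.54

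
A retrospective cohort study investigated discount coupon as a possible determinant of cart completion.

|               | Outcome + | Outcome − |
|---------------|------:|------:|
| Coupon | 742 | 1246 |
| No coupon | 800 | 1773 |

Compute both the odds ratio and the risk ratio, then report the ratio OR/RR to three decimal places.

1.099

Cells: a = 742, b = 1246, c = 800, d = 1773.
OR = (742·1773)/(1246·800) = 1315566/996800 = 1.31979
Risk in exposed = 742/1988 = 0.37324; risk in unexposed = 800/2573 = 0.31092; RR = 1.20043
OR/RR = 1.31979 / 1.20043 = 1.09943
The outcome is not rare, so the OR lies further from 1 than the RR.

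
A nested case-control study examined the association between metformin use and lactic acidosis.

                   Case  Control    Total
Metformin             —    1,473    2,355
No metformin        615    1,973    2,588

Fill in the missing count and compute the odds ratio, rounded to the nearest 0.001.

The missing cell is in the exposed row: 2355 − 1473 = 882.
So a = 882, b = 1473, c = 615, d = 1973.
OR = (a·d)/(b·c) = (882 × 1973) / (1473 × 615) = 1740186 / 905895 = 1.92096

1.921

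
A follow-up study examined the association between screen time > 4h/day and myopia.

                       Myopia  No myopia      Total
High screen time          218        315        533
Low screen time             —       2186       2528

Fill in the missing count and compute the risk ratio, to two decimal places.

3.02

The missing cell is in the unexposed row: 2528 − 2186 = 342.
So a = 218, b = 315, c = 342, d = 2186.
RR = [a/(a+b)] / [c/(c+d)] = (218/533) / (342/2528) = 0.40901/0.13528 = 3.02329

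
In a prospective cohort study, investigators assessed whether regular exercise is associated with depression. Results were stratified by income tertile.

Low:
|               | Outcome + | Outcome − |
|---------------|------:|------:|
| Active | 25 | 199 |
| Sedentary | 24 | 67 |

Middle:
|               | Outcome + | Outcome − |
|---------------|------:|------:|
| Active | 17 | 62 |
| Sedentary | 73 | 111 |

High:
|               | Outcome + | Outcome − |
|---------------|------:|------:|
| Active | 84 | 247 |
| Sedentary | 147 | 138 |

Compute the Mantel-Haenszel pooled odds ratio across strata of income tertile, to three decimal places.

0.343

OR_MH = Σ(aᵢdᵢ/nᵢ) / Σ(bᵢcᵢ/nᵢ), where nᵢ is the stratum total.
Stratum 1 (Low): n = 315; a·d/n = 25·67/315 = 5.3175; b·c/n = 199·24/315 = 15.1619
Stratum 2 (Middle): n = 263; a·d/n = 17·111/263 = 7.1749; b·c/n = 62·73/263 = 17.2091
Stratum 3 (High): n = 616; a·d/n = 84·138/616 = 18.8182; b·c/n = 247·147/616 = 58.9432
OR_MH = (5.3175 + 7.1749 + 18.8182) / (15.1619 + 17.2091 + 58.9432) = 31.3105 / 91.3142 = 0.34289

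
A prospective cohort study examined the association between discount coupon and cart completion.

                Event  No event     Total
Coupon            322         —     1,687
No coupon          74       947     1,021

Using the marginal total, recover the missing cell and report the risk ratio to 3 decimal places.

2.634

The missing cell is in the exposed row: 1687 − 322 = 1365.
So a = 322, b = 1365, c = 74, d = 947.
RR = [a/(a+b)] / [c/(c+d)] = (322/1687) / (74/1021) = 0.19087/0.07248 = 2.63351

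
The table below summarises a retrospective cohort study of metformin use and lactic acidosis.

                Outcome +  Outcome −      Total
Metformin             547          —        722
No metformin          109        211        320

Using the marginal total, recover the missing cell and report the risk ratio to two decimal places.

2.22

The missing cell is in the exposed row: 722 − 547 = 175.
So a = 547, b = 175, c = 109, d = 211.
RR = [a/(a+b)] / [c/(c+d)] = (547/722) / (109/320) = 0.75762/0.34063 = 2.22420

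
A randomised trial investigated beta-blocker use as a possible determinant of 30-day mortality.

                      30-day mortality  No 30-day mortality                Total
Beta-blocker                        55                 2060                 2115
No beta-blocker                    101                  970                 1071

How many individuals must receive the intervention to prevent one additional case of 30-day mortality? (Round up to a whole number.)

15

Risk in treated group = 55/2115 = 0.02600; risk in control = 101/1071 = 0.09430.
Absolute risk reduction = 0.09430 − 0.02600 = 0.06830
NNT = 1 / ARR = 1 / 0.06830 = 14.641 → round up → 15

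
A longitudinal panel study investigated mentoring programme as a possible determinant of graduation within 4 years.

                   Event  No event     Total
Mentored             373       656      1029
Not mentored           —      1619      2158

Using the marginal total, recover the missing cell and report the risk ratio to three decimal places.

The missing cell is in the unexposed row: 2158 − 1619 = 539.
So a = 373, b = 656, c = 539, d = 1619.
RR = [a/(a+b)] / [c/(c+d)] = (373/1029) / (539/2158) = 0.36249/0.24977 = 1.45130

1.451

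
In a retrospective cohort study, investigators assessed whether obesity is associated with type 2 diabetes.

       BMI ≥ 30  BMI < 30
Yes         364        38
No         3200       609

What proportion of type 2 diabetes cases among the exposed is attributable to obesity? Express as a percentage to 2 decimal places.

42.49

Reading the table with exposure as columns: a = 364 (BMI ≥ 30, case), b = 3200 (BMI ≥ 30, non-case), c = 38 (BMI < 30, case), d = 609.
Risk in exposed = 364/3564 = 0.10213; risk in unexposed = 38/647 = 0.05873.
RR = 0.10213/0.05873 = 1.73894
AR% = (RR − 1)/RR × 100 = (1.73894 − 1)/1.73894 × 100 = 42.4937%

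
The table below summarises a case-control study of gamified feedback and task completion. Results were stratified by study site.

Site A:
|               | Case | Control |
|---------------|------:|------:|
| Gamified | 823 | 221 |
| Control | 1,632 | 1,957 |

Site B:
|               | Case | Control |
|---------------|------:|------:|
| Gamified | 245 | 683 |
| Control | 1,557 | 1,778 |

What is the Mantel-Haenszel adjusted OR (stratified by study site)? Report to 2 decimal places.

OR_MH = Σ(aᵢdᵢ/nᵢ) / Σ(bᵢcᵢ/nᵢ), where nᵢ is the stratum total.
Stratum 1 (Site A): n = 4633; a·d/n = 823·1957/4633 = 347.6389; b·c/n = 221·1632/4633 = 77.8485
Stratum 2 (Site B): n = 4263; a·d/n = 245·1778/4263 = 102.1839; b·c/n = 683·1557/4263 = 249.4560
OR_MH = (347.6389 + 102.1839) / (77.8485 + 249.4560) = 449.8228 / 327.3045 = 1.37433

1.37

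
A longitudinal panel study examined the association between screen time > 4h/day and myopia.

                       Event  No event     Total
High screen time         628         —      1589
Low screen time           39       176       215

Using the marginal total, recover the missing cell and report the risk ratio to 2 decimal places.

The missing cell is in the exposed row: 1589 − 628 = 961.
So a = 628, b = 961, c = 39, d = 176.
RR = [a/(a+b)] / [c/(c+d)] = (628/1589) / (39/215) = 0.39522/0.18140 = 2.17876

2.18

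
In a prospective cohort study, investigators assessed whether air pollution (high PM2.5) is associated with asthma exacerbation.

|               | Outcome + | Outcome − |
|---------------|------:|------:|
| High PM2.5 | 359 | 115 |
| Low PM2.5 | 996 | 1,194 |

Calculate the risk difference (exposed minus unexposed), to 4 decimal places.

0.3026

Cells: a = 359, b = 115, c = 996, d = 1194.
Risk in exposed = 359/474 = 0.757384; risk in unexposed = 996/2190 = 0.454795.
Risk difference = 0.757384 − 0.454795 = 0.302589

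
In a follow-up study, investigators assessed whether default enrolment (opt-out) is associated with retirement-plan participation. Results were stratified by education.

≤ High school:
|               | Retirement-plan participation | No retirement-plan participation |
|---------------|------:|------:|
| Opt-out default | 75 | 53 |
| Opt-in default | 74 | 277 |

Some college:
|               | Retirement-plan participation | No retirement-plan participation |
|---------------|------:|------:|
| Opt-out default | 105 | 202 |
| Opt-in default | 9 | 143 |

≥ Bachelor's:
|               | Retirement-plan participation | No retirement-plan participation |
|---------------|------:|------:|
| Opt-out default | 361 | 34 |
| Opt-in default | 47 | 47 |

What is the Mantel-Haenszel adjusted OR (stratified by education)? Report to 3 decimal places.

7.186

OR_MH = Σ(aᵢdᵢ/nᵢ) / Σ(bᵢcᵢ/nᵢ), where nᵢ is the stratum total.
Stratum 1 (≤ High school): n = 479; a·d/n = 75·277/479 = 43.3716; b·c/n = 53·74/479 = 8.1879
Stratum 2 (Some college): n = 459; a·d/n = 105·143/459 = 32.7124; b·c/n = 202·9/459 = 3.9608
Stratum 3 (≥ Bachelor's): n = 489; a·d/n = 361·47/489 = 34.6973; b·c/n = 34·47/489 = 3.2679
OR_MH = (43.3716 + 32.7124 + 34.6973) / (8.1879 + 3.9608 + 3.2679) = 110.7814 / 15.4166 = 7.18586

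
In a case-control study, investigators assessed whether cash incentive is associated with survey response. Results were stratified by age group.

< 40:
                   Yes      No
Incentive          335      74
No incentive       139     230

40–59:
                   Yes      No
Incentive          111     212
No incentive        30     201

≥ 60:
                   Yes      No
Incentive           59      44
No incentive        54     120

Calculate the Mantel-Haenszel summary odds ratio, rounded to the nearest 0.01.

OR_MH = Σ(aᵢdᵢ/nᵢ) / Σ(bᵢcᵢ/nᵢ), where nᵢ is the stratum total.
Stratum 1 (< 40): n = 778; a·d/n = 335·230/778 = 99.0360; b·c/n = 74·139/778 = 13.2211
Stratum 2 (40–59): n = 554; a·d/n = 111·201/554 = 40.2726; b·c/n = 212·30/554 = 11.4801
Stratum 3 (≥ 60): n = 277; a·d/n = 59·120/277 = 25.5596; b·c/n = 44·54/277 = 8.5776
OR_MH = (99.0360 + 40.2726 + 25.5596) / (13.2211 + 11.4801 + 8.5776) = 164.8681 / 33.2788 = 4.95414

4.95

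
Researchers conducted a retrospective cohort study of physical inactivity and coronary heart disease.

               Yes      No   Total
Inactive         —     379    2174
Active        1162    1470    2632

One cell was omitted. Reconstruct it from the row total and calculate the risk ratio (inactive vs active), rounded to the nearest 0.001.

The missing cell is in the exposed row: 2174 − 379 = 1795.
So a = 1795, b = 379, c = 1162, d = 1470.
RR = [a/(a+b)] / [c/(c+d)] = (1795/2174) / (1162/2632) = 0.82567/0.44149 = 1.87019

1.870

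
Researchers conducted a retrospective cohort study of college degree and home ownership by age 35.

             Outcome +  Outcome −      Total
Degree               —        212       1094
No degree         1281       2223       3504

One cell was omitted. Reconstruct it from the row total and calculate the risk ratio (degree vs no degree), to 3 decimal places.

The missing cell is in the exposed row: 1094 − 212 = 882.
So a = 882, b = 212, c = 1281, d = 2223.
RR = [a/(a+b)] / [c/(c+d)] = (882/1094) / (1281/3504) = 0.80622/0.36558 = 2.20529

2.205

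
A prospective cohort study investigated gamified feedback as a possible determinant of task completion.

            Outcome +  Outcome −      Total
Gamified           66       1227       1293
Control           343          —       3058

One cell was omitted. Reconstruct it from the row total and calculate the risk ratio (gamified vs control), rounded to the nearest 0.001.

The missing cell is in the unexposed row: 3058 − 343 = 2715.
So a = 66, b = 1227, c = 343, d = 2715.
RR = [a/(a+b)] / [c/(c+d)] = (66/1293) / (343/3058) = 0.05104/0.11216 = 0.45508

0.455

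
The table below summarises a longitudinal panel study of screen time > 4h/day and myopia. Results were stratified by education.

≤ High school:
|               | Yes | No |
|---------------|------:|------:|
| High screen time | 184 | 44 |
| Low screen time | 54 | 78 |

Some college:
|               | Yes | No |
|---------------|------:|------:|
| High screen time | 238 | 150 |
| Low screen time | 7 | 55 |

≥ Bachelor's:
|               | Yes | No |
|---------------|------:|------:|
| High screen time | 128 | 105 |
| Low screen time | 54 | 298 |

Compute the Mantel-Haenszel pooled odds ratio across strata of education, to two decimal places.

7.20

OR_MH = Σ(aᵢdᵢ/nᵢ) / Σ(bᵢcᵢ/nᵢ), where nᵢ is the stratum total.
Stratum 1 (≤ High school): n = 360; a·d/n = 184·78/360 = 39.8667; b·c/n = 44·54/360 = 6.6000
Stratum 2 (Some college): n = 450; a·d/n = 238·55/450 = 29.0889; b·c/n = 150·7/450 = 2.3333
Stratum 3 (≥ Bachelor's): n = 585; a·d/n = 128·298/585 = 65.2034; b·c/n = 105·54/585 = 9.6923
OR_MH = (39.8667 + 29.0889 + 65.2034) / (6.6000 + 2.3333 + 9.6923) = 134.1590 / 18.6256 = 7.20292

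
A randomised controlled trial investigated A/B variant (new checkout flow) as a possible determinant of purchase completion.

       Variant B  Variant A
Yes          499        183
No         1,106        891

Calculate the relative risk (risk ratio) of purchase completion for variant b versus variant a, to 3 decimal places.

1.825

Reading the table with exposure as columns: a = 499 (Variant B, case), b = 1106 (Variant B, non-case), c = 183 (Variant A, case), d = 891.
Risk in exposed = 499/1605 = 0.31090; risk in unexposed = 183/1074 = 0.17039.
RR = 0.31090 / 0.17039 = 1.82465
The risk among the exposed is 1.82 times that among the unexposed.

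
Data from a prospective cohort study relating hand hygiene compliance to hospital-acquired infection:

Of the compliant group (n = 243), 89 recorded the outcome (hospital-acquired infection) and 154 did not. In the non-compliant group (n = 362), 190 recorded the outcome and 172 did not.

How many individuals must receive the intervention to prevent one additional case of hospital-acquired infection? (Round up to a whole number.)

Risk in treated group = 89/243 = 0.36626; risk in control = 190/362 = 0.52486.
Absolute risk reduction = 0.52486 − 0.36626 = 0.15861
NNT = 1 / ARR = 1 / 0.15861 = 6.305 → round up → 7

7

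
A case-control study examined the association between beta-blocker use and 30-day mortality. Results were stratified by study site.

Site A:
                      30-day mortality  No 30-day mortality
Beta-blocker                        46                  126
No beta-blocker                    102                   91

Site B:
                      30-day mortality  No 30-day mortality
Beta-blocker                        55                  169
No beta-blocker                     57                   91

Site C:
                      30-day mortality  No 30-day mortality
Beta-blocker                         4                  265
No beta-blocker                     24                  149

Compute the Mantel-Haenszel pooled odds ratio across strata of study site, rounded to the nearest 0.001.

OR_MH = Σ(aᵢdᵢ/nᵢ) / Σ(bᵢcᵢ/nᵢ), where nᵢ is the stratum total.
Stratum 1 (Site A): n = 365; a·d/n = 46·91/365 = 11.4685; b·c/n = 126·102/365 = 35.2110
Stratum 2 (Site B): n = 372; a·d/n = 55·91/372 = 13.4543; b·c/n = 169·57/372 = 25.8952
Stratum 3 (Site C): n = 442; a·d/n = 4·149/442 = 1.3484; b·c/n = 265·24/442 = 14.3891
OR_MH = (11.4685 + 13.4543 + 1.3484) / (35.2110 + 25.8952 + 14.3891) = 26.2712 / 75.4953 = 0.34798

0.348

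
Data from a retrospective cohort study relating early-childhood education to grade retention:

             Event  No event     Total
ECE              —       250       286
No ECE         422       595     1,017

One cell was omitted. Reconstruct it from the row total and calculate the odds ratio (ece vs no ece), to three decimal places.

The missing cell is in the exposed row: 286 − 250 = 36.
So a = 36, b = 250, c = 422, d = 595.
OR = (a·d)/(b·c) = (36 × 595) / (250 × 422) = 21420 / 105500 = 0.20303

0.203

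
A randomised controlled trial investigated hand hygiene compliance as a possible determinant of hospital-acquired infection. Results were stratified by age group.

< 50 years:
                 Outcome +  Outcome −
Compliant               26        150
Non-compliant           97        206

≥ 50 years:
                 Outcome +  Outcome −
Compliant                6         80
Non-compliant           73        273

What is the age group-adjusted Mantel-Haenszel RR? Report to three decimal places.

0.424

RR_MH = Σ(aᵢ·n₀ᵢ/nᵢ) / Σ(cᵢ·n₁ᵢ/nᵢ), with n₁ᵢ = aᵢ+bᵢ (exposed), n₀ᵢ = cᵢ+dᵢ (unexposed), nᵢ = n₁ᵢ+n₀ᵢ.
Stratum 1 (< 50 years): n₁ = 176, n₀ = 303, n = 479; a·n₀/n = 26·303/479 = 16.4468; c·n₁/n = 97·176/479 = 35.6409
Stratum 2 (≥ 50 years): n₁ = 86, n₀ = 346, n = 432; a·n₀/n = 6·346/432 = 4.8056; c·n₁/n = 73·86/432 = 14.5324
RR_MH = (16.4468 + 4.8056) / (35.6409 + 14.5324) = 21.2523 / 50.1733 = 0.42358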